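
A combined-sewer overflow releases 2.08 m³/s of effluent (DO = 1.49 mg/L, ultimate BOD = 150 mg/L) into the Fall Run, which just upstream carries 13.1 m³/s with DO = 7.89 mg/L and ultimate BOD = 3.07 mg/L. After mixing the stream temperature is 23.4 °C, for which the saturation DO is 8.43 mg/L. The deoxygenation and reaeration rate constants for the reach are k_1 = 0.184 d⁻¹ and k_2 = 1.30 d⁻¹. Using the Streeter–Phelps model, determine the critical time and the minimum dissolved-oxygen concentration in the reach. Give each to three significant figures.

t_c ≈ 1.34 d; minimum DO ≈ 5.86 mg/L

Mixed DO = (13.1×7.89 + 2.08×1.49)/(13.1+2.08) = 106.5/15.18 = 7.013 mg/L.
Mixed L₀ = (13.1×3.07 + 2.08×150)/(15.18) = 352.2/15.18 = 23.20 mg/L.
Initial deficit D₀ = C_s − DO₀ = 8.43 − 7.013 = 1.417 mg/L.
t_c = (1/1.116) ln[(1.30/0.184)(1 − 1.417×1.116/(0.184×23.20))] = 0.8961 × ln(4.448) = 1.337 d.
D_c = (0.184/1.30) × 23.20 × e^(−0.184×1.337) = 0.1415 × 23.20 × 0.7819 = 2.568 mg/L.
Minimum DO = 8.43 − 2.568 = 5.862 mg/L.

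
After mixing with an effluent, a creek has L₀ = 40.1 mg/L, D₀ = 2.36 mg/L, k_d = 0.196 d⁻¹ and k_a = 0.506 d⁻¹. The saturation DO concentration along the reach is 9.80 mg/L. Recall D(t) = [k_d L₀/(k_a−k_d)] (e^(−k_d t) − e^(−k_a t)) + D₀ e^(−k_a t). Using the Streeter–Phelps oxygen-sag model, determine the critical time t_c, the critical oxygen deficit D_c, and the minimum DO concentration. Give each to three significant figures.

At the critical point dD/dt = 0, so k_d L₀ e^(−k_d t) = k_a D. Substituting D(t) from the Streeter–Phelps equation and solving for t gives
t_c = ln[(k_a/k_d)(1 − D₀(k_a−k_d)/(k_d L₀))] / (k_a−k_d).
Here k_a−k_d = 0.3100 d⁻¹ and 1 − D₀(k_a−k_d)/(k_d L₀) = 1 − 2.36×0.3100/(0.196×40.1) = 0.9069, so
t_c = ln(2.582 × 0.9069) / 0.3100 = 0.8507 / 0.3100 = 2.744 d.
D_c = (k_d/k_a) L₀ e^(−k_d t_c) = (0.196/0.506) × 40.1 × e^(−0.196×2.744) = 0.3874 × 40.1 × 0.5840 = 9.071 mg/L.
Minimum DO = C_s − D_c = 9.80 − 9.071 = 0.7290 mg/L.

t_c ≈ 2.74 d; D_c ≈ 9.07 mg/L; min DO ≈ 0.729 mg/L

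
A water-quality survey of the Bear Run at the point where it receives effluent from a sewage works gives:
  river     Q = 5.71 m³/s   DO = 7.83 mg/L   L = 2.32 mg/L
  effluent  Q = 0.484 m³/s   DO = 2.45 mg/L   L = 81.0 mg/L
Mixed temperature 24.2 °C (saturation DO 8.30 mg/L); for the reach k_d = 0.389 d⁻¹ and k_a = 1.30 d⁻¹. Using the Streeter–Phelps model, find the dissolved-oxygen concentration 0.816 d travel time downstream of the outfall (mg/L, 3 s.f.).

Mixed DO = (5.71×7.83 + 0.484×2.45)/(5.71+0.484) = 45.90/6.194 = 7.410 mg/L.
Mixed L₀ = (5.71×2.32 + 0.484×81.0)/(6.194) = 52.45/6.194 = 8.468 mg/L.
Initial deficit D₀ = C_s − DO₀ = 8.30 − 7.410 = 0.8904 mg/L.
D(0.816) = [0.389×8.468/(1.30−0.389)](e^(−0.389×0.816) − e^(−1.30×0.816)) + 0.8904 e^(−1.30×0.816)
= 3.616 × (0.7280 − 0.3462) + 0.8904 × 0.3462 = 1.689 mg/L.
DO = 8.30 − 1.689 = 6.611 mg/L.

DO ≈ 6.61 mg/L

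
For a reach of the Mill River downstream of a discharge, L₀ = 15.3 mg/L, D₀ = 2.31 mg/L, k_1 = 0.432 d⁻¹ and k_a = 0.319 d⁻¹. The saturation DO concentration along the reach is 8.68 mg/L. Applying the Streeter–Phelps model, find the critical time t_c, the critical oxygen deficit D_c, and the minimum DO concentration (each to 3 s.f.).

t_c ≈ 2.34 d; D_c ≈ 7.54 mg/L; min DO ≈ 1.14 mg/L

At the critical point dD/dt = 0, so k_1 L₀ e^(−k_1 t) = k_a D. Substituting D(t) from the Streeter–Phelps equation and solving for t gives
t_c = ln[(k_a/k_1)(1 − D₀(k_a−k_1)/(k_1 L₀))] / (k_a−k_1).
Here k_a−k_1 = -0.1130 d⁻¹ and 1 − D₀(k_a−k_1)/(k_1 L₀) = 1 − 2.31×-0.1130/(0.432×15.3) = 1.039, so
t_c = ln(0.7384 × 1.039) / -0.1130 = -0.2645 / -0.1130 = 2.341 d.
D_c = (k_1/k_a) L₀ e^(−k_1 t_c) = (0.432/0.319) × 15.3 × e^(−0.432×2.341) = 1.354 × 15.3 × 0.3638 = 7.538 mg/L.
Minimum DO = C_s − D_c = 8.68 − 7.538 = 1.142 mg/L.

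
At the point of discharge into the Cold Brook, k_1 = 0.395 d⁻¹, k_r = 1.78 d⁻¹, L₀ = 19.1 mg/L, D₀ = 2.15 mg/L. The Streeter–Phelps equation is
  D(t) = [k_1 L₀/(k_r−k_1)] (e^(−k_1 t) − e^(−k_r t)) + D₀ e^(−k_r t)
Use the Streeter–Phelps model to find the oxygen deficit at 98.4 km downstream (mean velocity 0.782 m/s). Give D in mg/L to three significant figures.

D ≈ 2.82 mg/L

Travel time t = x/v = 98.4 km / (0.782 m/s) = 98400 m / 0.782 m/s = 125800 s = 1.456 d.
k_1 L₀/(k_r−k_1) = 0.395×19.1/(1.78−0.395) = 7.545/1.385 = 5.447 mg/L.
e^(−k_1 t) = e^(−0.395×1.456) = 0.5626; e^(−k_r t) = e^(−1.78×1.456) = 0.07484.
D = 5.447 × (0.5626 − 0.07484) + 2.15 × 0.07484 = 2.657 + 0.1609 = 2.818 mg/L.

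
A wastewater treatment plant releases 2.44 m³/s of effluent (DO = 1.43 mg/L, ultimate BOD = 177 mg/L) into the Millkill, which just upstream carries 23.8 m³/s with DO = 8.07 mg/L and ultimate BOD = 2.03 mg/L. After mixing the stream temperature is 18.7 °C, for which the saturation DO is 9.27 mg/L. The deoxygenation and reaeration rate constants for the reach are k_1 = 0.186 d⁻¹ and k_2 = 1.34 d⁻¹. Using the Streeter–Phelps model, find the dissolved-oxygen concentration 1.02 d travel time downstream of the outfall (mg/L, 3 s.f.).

DO ≈ 7.12 mg/L

Mixed DO = (23.8×8.07 + 2.44×1.43)/(23.8+2.44) = 195.6/26.24 = 7.453 mg/L.
Mixed L₀ = (23.8×2.03 + 2.44×177)/(26.24) = 480.2/26.24 = 18.30 mg/L.
Initial deficit D₀ = C_s − DO₀ = 9.27 − 7.453 = 1.817 mg/L.
D(1.02) = [0.186×18.30/(1.34−0.186)](e^(−0.186×1.02) − e^(−1.34×1.02)) + 1.817 e^(−1.34×1.02)
= 2.950 × (0.8272 − 0.2549) + 1.817 × 0.2549 = 2.151 mg/L.
DO = 9.27 − 2.151 = 7.119 mg/L.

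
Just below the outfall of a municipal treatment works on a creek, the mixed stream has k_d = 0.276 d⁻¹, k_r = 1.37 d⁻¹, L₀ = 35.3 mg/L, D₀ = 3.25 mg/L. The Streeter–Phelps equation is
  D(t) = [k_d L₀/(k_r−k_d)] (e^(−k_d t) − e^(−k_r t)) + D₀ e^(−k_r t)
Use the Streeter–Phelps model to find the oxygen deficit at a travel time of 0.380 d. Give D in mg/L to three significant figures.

D ≈ 4.66 mg/L

k_d L₀/(k_r−k_d) = 0.276×35.3/(1.37−0.276) = 9.743/1.094 = 8.906 mg/L.
e^(−k_d t) = e^(−0.276×0.3800) = 0.9004; e^(−k_r t) = e^(−1.37×0.3800) = 0.5942.
D = 8.906 × (0.9004 − 0.5942) + 3.25 × 0.5942 = 2.728 + 1.931 = 4.659 mg/L.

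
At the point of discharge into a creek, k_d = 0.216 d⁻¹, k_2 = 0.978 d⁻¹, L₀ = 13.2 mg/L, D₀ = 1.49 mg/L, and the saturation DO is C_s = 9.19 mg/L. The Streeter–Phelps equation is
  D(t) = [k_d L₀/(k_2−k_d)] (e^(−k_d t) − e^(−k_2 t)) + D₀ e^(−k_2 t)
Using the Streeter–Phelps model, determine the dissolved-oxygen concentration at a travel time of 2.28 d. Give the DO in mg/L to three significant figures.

DO ≈ 7.15 mg/L

k_d L₀/(k_2−k_d) = 0.216×13.2/(0.978−0.216) = 2.851/0.7620 = 3.742 mg/L.
e^(−k_d t) = e^(−0.216×2.280) = 0.6111; e^(−k_2 t) = e^(−0.978×2.280) = 0.1075.
D = 3.742 × (0.6111 − 0.1075) + 1.49 × 0.1075 = 1.884 + 0.1602 = 2.044 mg/L.
DO = C_s − D = 9.19 − 2.044 = 7.146 mg/L.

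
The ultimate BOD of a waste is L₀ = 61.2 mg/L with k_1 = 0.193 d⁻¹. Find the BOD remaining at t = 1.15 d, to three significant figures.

L_t = L₀ e^(−k_1 t) = 61.2 × e^(−0.193×1.15) = 61.2 × 0.8010 = 49.02 mg/L.

L ≈ 49.0 mg/L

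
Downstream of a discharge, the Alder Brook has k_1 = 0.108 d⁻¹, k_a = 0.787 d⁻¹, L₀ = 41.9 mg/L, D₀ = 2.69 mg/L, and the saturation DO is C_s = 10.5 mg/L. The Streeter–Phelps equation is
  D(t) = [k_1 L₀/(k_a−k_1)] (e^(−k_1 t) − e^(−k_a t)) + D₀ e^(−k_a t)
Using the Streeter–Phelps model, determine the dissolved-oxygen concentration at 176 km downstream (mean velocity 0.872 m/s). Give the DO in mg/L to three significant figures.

Travel time t = x/v = 176 km / (0.872 m/s) = 176000 m / 0.872 m/s = 201800 s = 2.336 d.
k_1 L₀/(k_a−k_1) = 0.108×41.9/(0.787−0.108) = 4.525/0.6790 = 6.665 mg/L.
e^(−k_1 t) = e^(−0.108×2.336) = 0.7770; e^(−k_a t) = e^(−0.787×2.336) = 0.1591.
D = 6.665 × (0.7770 − 0.1591) + 2.69 × 0.1591 = 4.118 + 0.4279 = 4.546 mg/L.
DO = C_s − D = 10.5 − 4.546 = 5.954 mg/L.

DO ≈ 5.95 mg/L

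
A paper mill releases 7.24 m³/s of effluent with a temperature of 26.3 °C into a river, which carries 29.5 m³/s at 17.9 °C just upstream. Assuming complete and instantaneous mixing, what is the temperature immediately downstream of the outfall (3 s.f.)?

Flow-weighted mixing: C = (Q_r C_r + Q_w C_w)/(Q_r + Q_w)
= (29.5×17.9 + 7.24×26.3)/(29.5 + 7.24) = 718.5/36.74 = 19.56 °C.

19.6 °C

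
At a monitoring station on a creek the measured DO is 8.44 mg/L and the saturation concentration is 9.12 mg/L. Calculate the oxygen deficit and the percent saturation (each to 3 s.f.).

D = C_s − C = 9.12 − 8.44 = 0.680 mg/L.
% saturation = 8.44/9.12 × 100 = 92.5 %.

D ≈ 0.680 mg/L; 92.5 % saturation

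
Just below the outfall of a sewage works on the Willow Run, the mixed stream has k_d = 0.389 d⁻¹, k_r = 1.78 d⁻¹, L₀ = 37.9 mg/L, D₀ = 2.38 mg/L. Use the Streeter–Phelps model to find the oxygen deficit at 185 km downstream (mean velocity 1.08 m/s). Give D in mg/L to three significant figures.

D ≈ 4.66 mg/L

Travel time t = x/v = 185 km / (1.08 m/s) = 185000 m / 1.08 m/s = 171300 s = 1.983 d.
k_d L₀/(k_r−k_d) = 0.389×37.9/(1.78−0.389) = 14.74/1.391 = 10.60 mg/L.
e^(−k_d t) = e^(−0.389×1.983) = 0.4624; e^(−k_r t) = e^(−1.78×1.983) = 0.02933.
D = 10.60 × (0.4624 − 0.02933) + 2.38 × 0.02933 = 4.591 + 0.06981 = 4.660 mg/L.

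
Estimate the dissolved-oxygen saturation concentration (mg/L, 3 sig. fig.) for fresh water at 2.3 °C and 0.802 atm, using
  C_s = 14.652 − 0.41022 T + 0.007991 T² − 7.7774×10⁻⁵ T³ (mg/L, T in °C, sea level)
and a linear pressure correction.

At sea level: C_s = 14.652 − 0.41022×2.3 + 0.007991×2.3² − 7.7774×10⁻⁵×2.3³ = 13.75 mg/L.
Pressure correction: C_s' = 13.75 × 0.802 = 11.03 mg/L.

C_s ≈ 11.0 mg/L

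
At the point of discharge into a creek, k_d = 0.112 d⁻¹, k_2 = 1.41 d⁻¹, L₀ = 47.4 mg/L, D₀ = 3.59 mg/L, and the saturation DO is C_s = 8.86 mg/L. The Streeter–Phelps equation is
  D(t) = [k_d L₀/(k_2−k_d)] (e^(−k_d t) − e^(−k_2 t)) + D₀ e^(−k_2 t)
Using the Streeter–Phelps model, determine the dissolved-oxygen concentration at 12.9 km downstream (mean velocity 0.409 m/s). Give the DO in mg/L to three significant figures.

Travel time t = x/v = 12.9 km / (0.409 m/s) = 12900 m / 0.409 m/s = 31540 s = 0.3651 d.
k_d L₀/(k_2−k_d) = 0.112×47.4/(1.41−0.112) = 5.309/1.298 = 4.090 mg/L.
e^(−k_d t) = e^(−0.112×0.3651) = 0.9599; e^(−k_2 t) = e^(−1.41×0.3651) = 0.5977.
D = 4.090 × (0.9599 − 0.5977) + 3.59 × 0.5977 = 1.482 + 2.146 = 3.627 mg/L.
DO = C_s − D = 8.86 − 3.627 = 5.233 mg/L.

DO ≈ 5.23 mg/L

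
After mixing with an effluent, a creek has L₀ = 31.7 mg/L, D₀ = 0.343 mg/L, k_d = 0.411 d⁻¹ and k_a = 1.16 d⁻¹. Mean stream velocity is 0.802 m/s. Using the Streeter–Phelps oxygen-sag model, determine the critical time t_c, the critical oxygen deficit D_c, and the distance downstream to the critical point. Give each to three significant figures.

t_c ≈ 1.36 d; D_c ≈ 6.43 mg/L; x_c ≈ 94.1 km

t_c = [1/(k_a−k_d)] ln[(k_a/k_d)(1 − D₀(k_a−k_d)/(k_d L₀))]
= [1/(1.16−0.411)] ln[(1.16/0.411)(1 − 0.343×0.7490/(0.411×31.7))]
= (1/0.7490) ln[2.822 × 0.9803] = 1.335 × ln(2.767) = 1.335 × 1.018 = 1.359 d.
D_c = (k_d/k_a) L₀ e^(−k_d t_c) = (0.411/1.16) × 31.7 × e^(−0.411×1.359) = 0.3543 × 31.7 × 0.5721 = 6.426 mg/L.
x_c = v t_c = 0.802 m/s × 1.359 d × 86400 s/d = 94150 m ≈ 94.1 km.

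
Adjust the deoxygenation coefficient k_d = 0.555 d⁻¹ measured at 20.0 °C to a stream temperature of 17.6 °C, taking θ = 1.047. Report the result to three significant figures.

k_d(T₂) = k_d(T₁) · θ^(T₂−T₁) = 0.555 × 1.047^(17.6−20.0)
= 0.555 × 1.047^-2.40 = 0.555 × 0.8956 = 0.4971 d⁻¹.

k_d ≈ 0.497 d⁻¹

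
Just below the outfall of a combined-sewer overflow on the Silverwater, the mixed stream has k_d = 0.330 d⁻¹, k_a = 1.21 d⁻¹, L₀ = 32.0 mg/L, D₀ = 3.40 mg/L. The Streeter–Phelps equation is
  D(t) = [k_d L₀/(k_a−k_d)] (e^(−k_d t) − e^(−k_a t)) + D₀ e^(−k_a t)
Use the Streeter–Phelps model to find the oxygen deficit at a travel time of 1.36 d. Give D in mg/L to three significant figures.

D ≈ 6.00 mg/L

k_d L₀/(k_a−k_d) = 0.330×32.0/(1.21−0.330) = 10.56/0.8800 = 12.00 mg/L.
e^(−k_d t) = e^(−0.330×1.360) = 0.6384; e^(−k_a t) = e^(−1.21×1.360) = 0.1929.
D = 12.00 × (0.6384 − 0.1929) + 3.40 × 0.1929 = 5.346 + 0.6558 = 6.002 mg/L.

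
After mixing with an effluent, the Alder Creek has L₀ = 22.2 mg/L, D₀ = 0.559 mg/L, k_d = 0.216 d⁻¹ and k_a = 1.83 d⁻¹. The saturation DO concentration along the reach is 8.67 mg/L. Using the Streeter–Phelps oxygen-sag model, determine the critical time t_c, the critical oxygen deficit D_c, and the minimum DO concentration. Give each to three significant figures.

t_c = [1/(k_a−k_d)] ln[(k_a/k_d)(1 − D₀(k_a−k_d)/(k_d L₀))]
= [1/(1.83−0.216)] ln[(1.83/0.216)(1 − 0.559×1.614/(0.216×22.2))]
= (1/1.614) ln[8.472 × 0.8118] = 0.6196 × ln(6.878) = 0.6196 × 1.928 = 1.195 d.
D_c = (k_d/k_a) L₀ e^(−k_d t_c) = (0.216/1.83) × 22.2 × e^(−0.216×1.195) = 0.1180 × 22.2 × 0.7725 = 2.024 mg/L.
Minimum DO = C_s − D_c = 8.67 − 2.024 = 6.646 mg/L.

t_c ≈ 1.19 d; D_c ≈ 2.02 mg/L; min DO ≈ 6.65 mg/L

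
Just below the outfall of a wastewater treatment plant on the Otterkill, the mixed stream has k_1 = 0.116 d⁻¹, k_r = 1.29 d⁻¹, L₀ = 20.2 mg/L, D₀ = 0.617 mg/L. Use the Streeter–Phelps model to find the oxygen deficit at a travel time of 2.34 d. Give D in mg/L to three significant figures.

D ≈ 1.45 mg/L

k_1 L₀/(k_r−k_1) = 0.116×20.2/(1.29−0.116) = 2.343/1.174 = 1.996 mg/L.
e^(−k_1 t) = e^(−0.116×2.340) = 0.7623; e^(−k_r t) = e^(−1.29×2.340) = 0.04887.
D = 1.996 × (0.7623 − 0.04887) + 0.617 × 0.04887 = 1.424 + 0.03015 = 1.454 mg/L.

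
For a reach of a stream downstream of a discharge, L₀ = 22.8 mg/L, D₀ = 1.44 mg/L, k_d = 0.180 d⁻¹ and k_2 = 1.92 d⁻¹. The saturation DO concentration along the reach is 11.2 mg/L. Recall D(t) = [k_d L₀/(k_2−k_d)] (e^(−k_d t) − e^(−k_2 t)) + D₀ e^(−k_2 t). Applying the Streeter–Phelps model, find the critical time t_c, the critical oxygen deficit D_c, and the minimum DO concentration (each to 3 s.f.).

With k_2/k_d = 10.67 and 1 − D₀(k_2−k_d)/(k_d L₀) = 0.3895,
t_c = ln(10.67 × 0.3895) / (1.92 − 0.180) = ln(4.154) / 1.740 = 1.424/1.740 = 0.8185 d.
L(t_c) = L₀ e^(−k_d t_c) = 22.8 × 0.8630 = 19.68 mg/L, and at the critical point k_2 D_c = k_d L, so D_c = (0.180/1.92) × 19.68 = 1.845 mg/L.
Minimum DO = C_s − D_c = 11.2 − 1.845 = 9.355 mg/L.

t_c ≈ 0.818 d; D_c ≈ 1.84 mg/L; min DO ≈ 9.36 mg/L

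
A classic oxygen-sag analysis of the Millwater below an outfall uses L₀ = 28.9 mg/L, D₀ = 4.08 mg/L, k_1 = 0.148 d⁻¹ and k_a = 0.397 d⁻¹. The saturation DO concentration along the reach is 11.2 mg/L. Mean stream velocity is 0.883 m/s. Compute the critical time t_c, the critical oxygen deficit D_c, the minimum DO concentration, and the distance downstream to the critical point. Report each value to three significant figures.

With k_a/k_1 = 2.682 and 1 − D₀(k_a−k_1)/(k_1 L₀) = 0.7625,
t_c = ln(2.682 × 0.7625) / (0.397 − 0.148) = ln(2.045) / 0.2490 = 0.7155/0.2490 = 2.874 d.
L(t_c) = L₀ e^(−k_1 t_c) = 28.9 × 0.6536 = 18.89 mg/L, and at the critical point k_a D_c = k_1 L, so D_c = (0.148/0.397) × 18.89 = 7.041 mg/L.
Minimum DO = C_s − D_c = 11.2 − 7.041 = 4.159 mg/L.
x_c = v t_c = 0.883 m/s × 2.874 d × 86400 s/d = 219200 m ≈ 219 km.

t_c ≈ 2.87 d; D_c ≈ 7.04 mg/L; min DO ≈ 4.16 mg/L; x_c ≈ 219 km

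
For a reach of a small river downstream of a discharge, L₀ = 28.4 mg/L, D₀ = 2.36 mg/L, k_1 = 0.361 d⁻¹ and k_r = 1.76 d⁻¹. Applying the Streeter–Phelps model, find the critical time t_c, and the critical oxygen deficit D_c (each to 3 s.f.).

t_c = [1/(k_r−k_1)] ln[(k_r/k_1)(1 − D₀(k_r−k_1)/(k_1 L₀))]
= [1/(1.76−0.361)] ln[(1.76/0.361)(1 − 2.36×1.399/(0.361×28.4))]
= (1/1.399) ln[4.875 × 0.6780] = 0.7148 × ln(3.305) = 0.7148 × 1.196 = 0.8546 d.
L(t_c) = L₀ e^(−k_1 t_c) = 28.4 × 0.7346 = 20.86 mg/L, and at the critical point k_r D_c = k_1 L, so D_c = (0.361/1.76) × 20.86 = 4.279 mg/L.

t_c ≈ 0.855 d; D_c ≈ 4.28 mg/L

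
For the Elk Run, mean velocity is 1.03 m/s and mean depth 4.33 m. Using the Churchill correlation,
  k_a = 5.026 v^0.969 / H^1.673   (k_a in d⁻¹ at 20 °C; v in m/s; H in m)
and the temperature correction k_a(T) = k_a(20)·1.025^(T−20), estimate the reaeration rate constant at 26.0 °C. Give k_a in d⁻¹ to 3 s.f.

k_a(20) = 5.026 × 1.03^0.969 / 4.33^1.673 = 5.026 × 1.029 / 11.61 = 0.4455 d⁻¹.
k_a(26.0) = 0.4455 × 1.025^(26.0−20) = 0.4455 × 1.160 = 0.5166 d⁻¹.

k_a ≈ 0.517 d⁻¹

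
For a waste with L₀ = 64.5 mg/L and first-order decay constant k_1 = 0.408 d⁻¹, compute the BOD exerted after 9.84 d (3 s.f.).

y ≈ 63.3 mg/L

y_t = L₀(1 − e^(−k_1 t)) = 64.5 × (1 − e^(−0.408×9.84))
= 64.5 × (1 − 0.01805) = 64.5 × 0.9820 = 63.34 mg/L.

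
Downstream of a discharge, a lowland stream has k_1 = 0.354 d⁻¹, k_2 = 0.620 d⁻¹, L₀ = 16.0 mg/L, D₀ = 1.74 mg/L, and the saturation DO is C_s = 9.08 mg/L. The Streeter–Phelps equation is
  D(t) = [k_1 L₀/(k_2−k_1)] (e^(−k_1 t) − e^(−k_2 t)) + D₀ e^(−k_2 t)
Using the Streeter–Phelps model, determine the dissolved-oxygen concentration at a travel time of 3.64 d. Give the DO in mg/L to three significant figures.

DO ≈ 5.26 mg/L

k_1 L₀/(k_2−k_1) = 0.354×16.0/(0.620−0.354) = 5.664/0.2660 = 21.29 mg/L.
e^(−k_1 t) = e^(−0.354×3.640) = 0.2757; e^(−k_2 t) = e^(−0.620×3.640) = 0.1047.
D = 21.29 × (0.2757 − 0.1047) + 1.74 × 0.1047 = 3.641 + 0.1822 = 3.823 mg/L.
DO = C_s − D = 9.08 − 3.823 = 5.257 mg/L.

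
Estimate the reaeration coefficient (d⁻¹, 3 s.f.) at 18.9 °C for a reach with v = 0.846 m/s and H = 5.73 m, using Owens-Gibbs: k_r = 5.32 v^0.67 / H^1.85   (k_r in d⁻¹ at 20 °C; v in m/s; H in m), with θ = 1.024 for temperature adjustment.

k_r(20) = 5.32 × 0.846^0.67 / 5.73^1.85 = 5.32 × 0.8940 / 25.27 = 0.1882 d⁻¹.
k_r(18.9) = 0.1882 × 1.024^(18.9−20) = 0.1882 × 0.9742 = 0.1834 d⁻¹.

k_r ≈ 0.183 d⁻¹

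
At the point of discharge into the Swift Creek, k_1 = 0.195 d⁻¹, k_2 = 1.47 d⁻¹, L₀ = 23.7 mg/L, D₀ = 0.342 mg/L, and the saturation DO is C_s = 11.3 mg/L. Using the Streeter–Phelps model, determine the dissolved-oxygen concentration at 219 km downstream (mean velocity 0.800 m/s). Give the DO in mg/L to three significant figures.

Travel time t = x/v = 219 km / (0.800 m/s) = 219000 m / 0.800 m/s = 273800 s = 3.168 d.
k_1 L₀/(k_2−k_1) = 0.195×23.7/(1.47−0.195) = 4.622/1.275 = 3.625 mg/L.
e^(−k_1 t) = e^(−0.195×3.168) = 0.5391; e^(−k_2 t) = e^(−1.47×3.168) = 0.009490.
D = 3.625 × (0.5391 − 0.009490) + 0.342 × 0.009490 = 1.920 + 0.003245 = 1.923 mg/L.
DO = C_s − D = 11.3 − 1.923 = 9.377 mg/L.

DO ≈ 9.38 mg/L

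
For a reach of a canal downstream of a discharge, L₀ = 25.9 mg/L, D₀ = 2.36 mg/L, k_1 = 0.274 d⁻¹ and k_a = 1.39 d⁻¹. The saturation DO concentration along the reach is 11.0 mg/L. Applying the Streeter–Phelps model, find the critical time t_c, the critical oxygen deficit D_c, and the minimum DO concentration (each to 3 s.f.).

t_c = [1/(k_a−k_1)] ln[(k_a/k_1)(1 − D₀(k_a−k_1)/(k_1 L₀))]
= [1/(1.39−0.274)] ln[(1.39/0.274)(1 − 2.36×1.116/(0.274×25.9))]
= (1/1.116) ln[5.073 × 0.6289] = 0.8961 × ln(3.190) = 0.8961 × 1.160 = 1.040 d.
D_c = (k_1/k_a) L₀ e^(−k_1 t_c) = (0.274/1.39) × 25.9 × e^(−0.274×1.040) = 0.1971 × 25.9 × 0.7521 = 3.840 mg/L.
Minimum DO = C_s − D_c = 11.0 − 3.840 = 7.160 mg/L.

t_c ≈ 1.04 d; D_c ≈ 3.84 mg/L; min DO ≈ 7.16 mg/L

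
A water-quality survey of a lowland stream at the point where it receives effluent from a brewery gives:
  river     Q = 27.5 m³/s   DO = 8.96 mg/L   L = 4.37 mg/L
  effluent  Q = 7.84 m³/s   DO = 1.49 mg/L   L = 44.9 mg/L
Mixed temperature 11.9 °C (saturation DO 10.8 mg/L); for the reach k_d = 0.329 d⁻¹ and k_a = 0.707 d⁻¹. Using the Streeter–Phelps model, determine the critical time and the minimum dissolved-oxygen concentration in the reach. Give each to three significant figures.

t_c ≈ 1.08 d; minimum DO ≈ 6.44 mg/L

Mixed DO = (27.5×8.96 + 7.84×1.49)/(27.5+7.84) = 258.1/35.34 = 7.303 mg/L.
Mixed L₀ = (27.5×4.37 + 7.84×44.9)/(35.34) = 472.2/35.34 = 13.36 mg/L.
Initial deficit D₀ = C_s − DO₀ = 10.8 − 7.303 = 3.497 mg/L.
t_c = (1/0.3780) ln[(0.707/0.329)(1 − 3.497×0.3780/(0.329×13.36))] = 2.646 × ln(1.503) = 1.077 d.
D_c = (0.329/0.707) × 13.36 × e^(−0.329×1.077) = 0.4653 × 13.36 × 0.7015 = 4.362 mg/L.
Minimum DO = 10.8 − 4.362 = 6.438 mg/L.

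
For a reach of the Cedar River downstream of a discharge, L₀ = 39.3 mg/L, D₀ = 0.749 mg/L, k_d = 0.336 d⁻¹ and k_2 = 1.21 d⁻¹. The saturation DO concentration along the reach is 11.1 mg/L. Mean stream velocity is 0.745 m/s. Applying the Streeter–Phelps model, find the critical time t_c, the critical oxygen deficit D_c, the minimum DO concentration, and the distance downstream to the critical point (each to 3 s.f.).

t_c ≈ 1.41 d; D_c ≈ 6.80 mg/L; min DO ≈ 4.30 mg/L; x_c ≈ 90.6 km

With k_2/k_d = 3.601 and 1 − D₀(k_2−k_d)/(k_d L₀) = 0.9504,
t_c = ln(3.601 × 0.9504) / (1.21 − 0.336) = ln(3.423) / 0.8740 = 1.230/0.8740 = 1.408 d.
L(t_c) = L₀ e^(−k_d t_c) = 39.3 × 0.6231 = 24.49 mg/L, and at the critical point k_2 D_c = k_d L, so D_c = (0.336/1.21) × 24.49 = 6.800 mg/L.
Minimum DO = C_s − D_c = 11.1 − 6.800 = 4.300 mg/L.
x_c = v t_c = 0.745 m/s × 1.408 d × 86400 s/d = 90620 m ≈ 90.6 km.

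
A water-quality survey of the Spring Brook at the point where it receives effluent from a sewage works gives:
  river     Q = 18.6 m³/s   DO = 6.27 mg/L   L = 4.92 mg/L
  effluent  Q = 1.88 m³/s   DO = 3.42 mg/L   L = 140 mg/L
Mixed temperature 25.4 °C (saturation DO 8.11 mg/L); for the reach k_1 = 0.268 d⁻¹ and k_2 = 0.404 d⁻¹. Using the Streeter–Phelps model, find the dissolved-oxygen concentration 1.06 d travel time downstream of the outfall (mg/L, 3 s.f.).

Mixed DO = (18.6×6.27 + 1.88×3.42)/(18.6+1.88) = 123.1/20.48 = 6.008 mg/L.
Mixed L₀ = (18.6×4.92 + 1.88×140)/(20.48) = 354.7/20.48 = 17.32 mg/L.
Initial deficit D₀ = C_s − DO₀ = 8.11 − 6.008 = 2.102 mg/L.
D(1.06) = [0.268×17.32/(0.404−0.268)](e^(−0.268×1.06) − e^(−0.404×1.06)) + 2.102 e^(−0.404×1.06)
= 34.13 × (0.7527 − 0.6517) + 2.102 × 0.6517 = 4.818 mg/L.
DO = 8.11 − 4.818 = 3.292 mg/L.

DO ≈ 3.29 mg/L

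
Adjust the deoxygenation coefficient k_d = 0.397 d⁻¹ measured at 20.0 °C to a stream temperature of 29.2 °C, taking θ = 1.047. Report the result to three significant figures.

k_d ≈ 0.606 d⁻¹

k_d(T₂) = k_d(T₁) · θ^(T₂−T₁) = 0.397 × 1.047^(29.2−20.0)
= 0.397 × 1.047^9.20 = 0.397 × 1.526 = 0.6058 d⁻¹.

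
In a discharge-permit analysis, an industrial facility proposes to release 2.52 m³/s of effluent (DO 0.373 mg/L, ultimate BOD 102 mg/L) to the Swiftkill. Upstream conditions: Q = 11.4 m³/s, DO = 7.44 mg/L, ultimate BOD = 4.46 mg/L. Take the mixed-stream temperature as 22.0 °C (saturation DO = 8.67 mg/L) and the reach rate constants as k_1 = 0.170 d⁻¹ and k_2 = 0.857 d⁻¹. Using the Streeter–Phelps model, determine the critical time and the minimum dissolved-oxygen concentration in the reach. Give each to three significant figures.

Mixed DO = (11.4×7.44 + 2.52×0.373)/(11.4+2.52) = 85.76/13.92 = 6.161 mg/L.
Mixed L₀ = (11.4×4.46 + 2.52×102)/(13.92) = 307.9/13.92 = 22.12 mg/L.
Initial deficit D₀ = C_s − DO₀ = 8.67 − 6.161 = 2.509 mg/L.
t_c = (1/0.6870) ln[(0.857/0.170)(1 − 2.509×0.6870/(0.170×22.12))] = 1.456 × ln(2.730) = 1.462 d.
D_c = (0.170/0.857) × 22.12 × e^(−0.170×1.462) = 0.1984 × 22.12 × 0.7800 = 3.422 mg/L.
Minimum DO = 8.67 − 3.422 = 5.248 mg/L.

t_c ≈ 1.46 d; minimum DO ≈ 5.25 mg/L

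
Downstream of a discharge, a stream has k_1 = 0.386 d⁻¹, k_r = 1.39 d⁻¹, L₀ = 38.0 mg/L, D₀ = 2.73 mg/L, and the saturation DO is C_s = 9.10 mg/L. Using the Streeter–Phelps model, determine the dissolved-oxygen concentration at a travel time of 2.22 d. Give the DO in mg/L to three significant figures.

DO ≈ 3.44 mg/L

k_1 L₀/(k_r−k_1) = 0.386×38.0/(1.39−0.386) = 14.67/1.004 = 14.61 mg/L.
e^(−k_1 t) = e^(−0.386×2.220) = 0.4245; e^(−k_r t) = e^(−1.39×2.220) = 0.04569.
D = 14.61 × (0.4245 − 0.04569) + 2.73 × 0.04569 = 5.534 + 0.1247 = 5.658 mg/L.
DO = C_s − D = 9.10 − 5.658 = 3.442 mg/L.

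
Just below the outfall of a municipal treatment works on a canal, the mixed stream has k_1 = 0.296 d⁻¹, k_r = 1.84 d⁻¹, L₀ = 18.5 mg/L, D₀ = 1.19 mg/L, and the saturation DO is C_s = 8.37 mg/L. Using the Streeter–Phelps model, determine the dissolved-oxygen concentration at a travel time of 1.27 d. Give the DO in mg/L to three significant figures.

DO ≈ 6.16 mg/L

k_1 L₀/(k_r−k_1) = 0.296×18.5/(1.84−0.296) = 5.476/1.544 = 3.547 mg/L.
e^(−k_1 t) = e^(−0.296×1.270) = 0.6867; e^(−k_r t) = e^(−1.84×1.270) = 0.09664.
D = 3.547 × (0.6867 − 0.09664) + 1.19 × 0.09664 = 2.093 + 0.1150 = 2.208 mg/L.
DO = C_s − D = 8.37 − 2.208 = 6.162 mg/L.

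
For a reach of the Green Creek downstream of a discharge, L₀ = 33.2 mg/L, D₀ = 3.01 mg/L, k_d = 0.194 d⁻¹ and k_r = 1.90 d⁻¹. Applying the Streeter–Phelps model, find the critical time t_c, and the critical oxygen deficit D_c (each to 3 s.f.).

At the critical point dD/dt = 0, so k_d L₀ e^(−k_d t) = k_r D. Substituting D(t) from the Streeter–Phelps equation and solving for t gives
t_c = ln[(k_r/k_d)(1 − D₀(k_r−k_d)/(k_d L₀))] / (k_r−k_d).
Here k_r−k_d = 1.706 d⁻¹ and 1 − D₀(k_r−k_d)/(k_d L₀) = 1 − 3.01×1.706/(0.194×33.2) = 0.2027, so
t_c = ln(9.794 × 0.2027) / 1.706 = 0.6859 / 1.706 = 0.4020 d.
D_c = (k_d/k_r) L₀ e^(−k_d t_c) = (0.194/1.90) × 33.2 × e^(−0.194×0.4020) = 0.1021 × 33.2 × 0.9250 = 3.136 mg/L.

t_c ≈ 0.402 d; D_c ≈ 3.14 mg/L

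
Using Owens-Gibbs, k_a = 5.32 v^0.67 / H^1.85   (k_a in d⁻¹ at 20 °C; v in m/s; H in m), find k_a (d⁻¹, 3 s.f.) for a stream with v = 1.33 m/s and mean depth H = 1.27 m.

k_a ≈ 4.14 d⁻¹

k_a = 5.32 × 1.33^0.67 / 1.27^1.85 = 5.32 × 1.211 / 1.556 = 4.139 d⁻¹.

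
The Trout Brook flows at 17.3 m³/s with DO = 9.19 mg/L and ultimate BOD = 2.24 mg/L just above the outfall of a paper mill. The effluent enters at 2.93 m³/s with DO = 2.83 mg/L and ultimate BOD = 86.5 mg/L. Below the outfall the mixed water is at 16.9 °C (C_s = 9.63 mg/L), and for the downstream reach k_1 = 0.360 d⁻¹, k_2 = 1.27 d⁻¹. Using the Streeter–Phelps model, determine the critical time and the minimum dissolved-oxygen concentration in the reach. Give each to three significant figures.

t_c ≈ 1.09 d; minimum DO ≈ 6.86 mg/L

Mixed DO = (17.3×9.19 + 2.93×2.83)/(17.3+2.93) = 167.3/20.23 = 8.269 mg/L.
Mixed L₀ = (17.3×2.24 + 2.93×86.5)/(20.23) = 292.2/20.23 = 14.44 mg/L.
Initial deficit D₀ = C_s − DO₀ = 9.63 − 8.269 = 1.361 mg/L.
t_c = (1/0.9100) ln[(1.27/0.360)(1 − 1.361×0.9100/(0.360×14.44))] = 1.099 × ln(2.687) = 1.086 d.
D_c = (0.360/1.27) × 14.44 × e^(−0.360×1.086) = 0.2835 × 14.44 × 0.6763 = 2.769 mg/L.
Minimum DO = 9.63 − 2.769 = 6.861 mg/L.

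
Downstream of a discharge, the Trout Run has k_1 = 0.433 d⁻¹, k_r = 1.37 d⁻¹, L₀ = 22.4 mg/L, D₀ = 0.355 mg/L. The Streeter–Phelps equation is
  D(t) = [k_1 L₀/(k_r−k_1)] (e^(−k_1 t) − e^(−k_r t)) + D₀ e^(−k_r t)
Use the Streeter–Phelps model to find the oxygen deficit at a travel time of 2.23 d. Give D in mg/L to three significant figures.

k_1 L₀/(k_r−k_1) = 0.433×22.4/(1.37−0.433) = 9.699/0.9370 = 10.35 mg/L.
e^(−k_1 t) = e^(−0.433×2.230) = 0.3808; e^(−k_r t) = e^(−1.37×2.230) = 0.04712.
D = 10.35 × (0.3808 − 0.04712) + 0.355 × 0.04712 = 3.454 + 0.01673 = 3.470 mg/L.

D ≈ 3.47 mg/L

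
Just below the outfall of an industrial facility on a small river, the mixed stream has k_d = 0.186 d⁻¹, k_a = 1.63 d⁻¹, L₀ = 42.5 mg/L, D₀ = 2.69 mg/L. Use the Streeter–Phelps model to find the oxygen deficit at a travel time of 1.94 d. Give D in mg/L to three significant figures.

k_d L₀/(k_a−k_d) = 0.186×42.5/(1.63−0.186) = 7.905/1.444 = 5.474 mg/L.
e^(−k_d t) = e^(−0.186×1.940) = 0.6971; e^(−k_a t) = e^(−1.63×1.940) = 0.04233.
D = 5.474 × (0.6971 − 0.04233) + 2.69 × 0.04233 = 3.584 + 0.1139 = 3.698 mg/L.

D ≈ 3.70 mg/L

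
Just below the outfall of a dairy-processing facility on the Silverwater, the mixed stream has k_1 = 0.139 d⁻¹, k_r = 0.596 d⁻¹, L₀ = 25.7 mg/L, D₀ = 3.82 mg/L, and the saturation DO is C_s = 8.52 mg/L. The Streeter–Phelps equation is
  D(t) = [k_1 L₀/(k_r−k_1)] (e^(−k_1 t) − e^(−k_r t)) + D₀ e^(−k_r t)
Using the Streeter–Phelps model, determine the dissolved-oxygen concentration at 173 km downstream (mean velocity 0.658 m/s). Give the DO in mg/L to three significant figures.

Travel time t = x/v = 173 km / (0.658 m/s) = 173000 m / 0.658 m/s = 262900 s = 3.043 d.
k_1 L₀/(k_r−k_1) = 0.139×25.7/(0.596−0.139) = 3.572/0.4570 = 7.817 mg/L.
e^(−k_1 t) = e^(−0.139×3.043) = 0.6551; e^(−k_r t) = e^(−0.596×3.043) = 0.1631.
D = 7.817 × (0.6551 − 0.1631) + 3.82 × 0.1631 = 3.846 + 0.6229 = 4.469 mg/L.
DO = C_s − D = 8.52 − 4.469 = 4.051 mg/L.

DO ≈ 4.05 mg/L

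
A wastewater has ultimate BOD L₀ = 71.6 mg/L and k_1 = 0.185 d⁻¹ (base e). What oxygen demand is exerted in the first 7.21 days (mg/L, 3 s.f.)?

y ≈ 52.7 mg/L

y_t = L₀(1 − e^(−k_1 t)) = 71.6 × (1 − e^(−0.185×7.21))
= 71.6 × (1 − 0.2635) = 71.6 × 0.7365 = 52.74 mg/L.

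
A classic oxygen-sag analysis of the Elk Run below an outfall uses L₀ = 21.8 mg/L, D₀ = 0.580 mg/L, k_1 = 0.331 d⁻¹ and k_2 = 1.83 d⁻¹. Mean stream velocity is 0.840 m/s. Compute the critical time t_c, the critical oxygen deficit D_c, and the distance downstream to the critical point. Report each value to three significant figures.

With k_2/k_1 = 5.529 and 1 − D₀(k_2−k_1)/(k_1 L₀) = 0.8795,
t_c = ln(5.529 × 0.8795) / (1.83 − 0.331) = ln(4.863) / 1.499 = 1.582/1.499 = 1.055 d.
D_c = (k_1/k_2) L₀ e^(−k_1 t_c) = (0.331/1.83) × 21.8 × e^(−0.331×1.055) = 0.1809 × 21.8 × 0.7052 = 2.781 mg/L.
x_c = v t_c = 0.840 m/s × 1.055 d × 86400 s/d = 76570 m ≈ 76.6 km.

t_c ≈ 1.06 d; D_c ≈ 2.78 mg/L; x_c ≈ 76.6 km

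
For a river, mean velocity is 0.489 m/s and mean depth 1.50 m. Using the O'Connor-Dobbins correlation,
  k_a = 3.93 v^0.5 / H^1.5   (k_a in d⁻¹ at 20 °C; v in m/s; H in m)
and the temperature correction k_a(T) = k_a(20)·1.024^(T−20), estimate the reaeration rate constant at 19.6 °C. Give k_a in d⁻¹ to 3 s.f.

k_a ≈ 1.48 d⁻¹

k_a(20) = 3.93 × 0.489^0.5 / 1.50^1.5 = 3.93 × 0.6993 / 1.837 = 1.496 d⁻¹.
k_a(19.6) = 1.496 × 1.024^(19.6−20) = 1.496 × 0.9906 = 1.482 d⁻¹.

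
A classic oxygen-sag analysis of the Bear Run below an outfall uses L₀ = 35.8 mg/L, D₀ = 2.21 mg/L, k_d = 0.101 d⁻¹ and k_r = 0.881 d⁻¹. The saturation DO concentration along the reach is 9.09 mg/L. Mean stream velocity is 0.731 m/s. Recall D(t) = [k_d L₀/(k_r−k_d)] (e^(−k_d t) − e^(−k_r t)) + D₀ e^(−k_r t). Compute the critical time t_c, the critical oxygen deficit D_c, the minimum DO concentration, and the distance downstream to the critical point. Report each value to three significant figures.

With k_r/k_d = 8.723 and 1 − D₀(k_r−k_d)/(k_d L₀) = 0.5233,
t_c = ln(8.723 × 0.5233) / (0.881 − 0.101) = ln(4.564) / 0.7800 = 1.518/0.7800 = 1.946 d.
D_c = (k_d/k_r) L₀ e^(−k_d t_c) = (0.101/0.881) × 35.8 × e^(−0.101×1.946) = 0.1146 × 35.8 × 0.8215 = 3.372 mg/L.
Minimum DO = C_s − D_c = 9.09 − 3.372 = 5.718 mg/L.
x_c = v t_c = 0.731 m/s × 1.946 d × 86400 s/d = 122900 m ≈ 123 km.

t_c ≈ 1.95 d; D_c ≈ 3.37 mg/L; min DO ≈ 5.72 mg/L; x_c ≈ 123 km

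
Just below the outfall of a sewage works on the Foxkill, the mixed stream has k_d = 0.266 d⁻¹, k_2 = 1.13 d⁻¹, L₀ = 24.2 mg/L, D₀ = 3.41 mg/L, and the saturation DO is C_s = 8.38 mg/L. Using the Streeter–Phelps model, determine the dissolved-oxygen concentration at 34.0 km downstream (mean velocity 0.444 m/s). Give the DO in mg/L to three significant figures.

Travel time t = x/v = 34.0 km / (0.444 m/s) = 34000 m / 0.444 m/s = 76580 s = 0.8863 d.
k_d L₀/(k_2−k_d) = 0.266×24.2/(1.13−0.266) = 6.437/0.8640 = 7.450 mg/L.
e^(−k_d t) = e^(−0.266×0.8863) = 0.7900; e^(−k_2 t) = e^(−1.13×0.8863) = 0.3673.
D = 7.450 × (0.7900 − 0.3673) + 3.41 × 0.3673 = 3.149 + 1.253 = 4.402 mg/L.
DO = C_s − D = 8.38 − 4.402 = 3.978 mg/L.

DO ≈ 3.98 mg/L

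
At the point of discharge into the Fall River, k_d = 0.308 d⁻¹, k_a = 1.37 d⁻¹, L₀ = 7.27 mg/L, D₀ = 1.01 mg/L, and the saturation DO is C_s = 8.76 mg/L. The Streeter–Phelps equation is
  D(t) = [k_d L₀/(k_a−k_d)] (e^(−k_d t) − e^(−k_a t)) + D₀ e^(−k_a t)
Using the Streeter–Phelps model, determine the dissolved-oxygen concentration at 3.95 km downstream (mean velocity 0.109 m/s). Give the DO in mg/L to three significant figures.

DO ≈ 7.53 mg/L

Travel time t = x/v = 3.95 km / (0.109 m/s) = 3950 m / 0.109 m/s = 36240 s = 0.4194 d.
k_d L₀/(k_a−k_d) = 0.308×7.27/(1.37−0.308) = 2.239/1.062 = 2.108 mg/L.
e^(−k_d t) = e^(−0.308×0.4194) = 0.8788; e^(−k_a t) = e^(−1.37×0.4194) = 0.5629.
D = 2.108 × (0.8788 − 0.5629) + 1.01 × 0.5629 = 0.6660 + 0.5686 = 1.235 mg/L.
DO = C_s − D = 8.76 − 1.235 = 7.525 mg/L.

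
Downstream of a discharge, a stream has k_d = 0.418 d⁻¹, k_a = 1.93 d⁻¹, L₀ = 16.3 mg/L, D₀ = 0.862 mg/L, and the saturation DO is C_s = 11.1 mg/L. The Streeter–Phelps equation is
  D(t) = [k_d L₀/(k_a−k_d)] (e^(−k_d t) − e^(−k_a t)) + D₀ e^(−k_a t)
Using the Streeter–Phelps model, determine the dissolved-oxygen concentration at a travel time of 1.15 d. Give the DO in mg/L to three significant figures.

k_d L₀/(k_a−k_d) = 0.418×16.3/(1.93−0.418) = 6.813/1.512 = 4.506 mg/L.
e^(−k_d t) = e^(−0.418×1.150) = 0.6184; e^(−k_a t) = e^(−1.93×1.150) = 0.1087.
D = 4.506 × (0.6184 − 0.1087) + 0.862 × 0.1087 = 2.297 + 0.09367 = 2.390 mg/L.
DO = C_s − D = 11.1 − 2.390 = 8.710 mg/L.

DO ≈ 8.71 mg/L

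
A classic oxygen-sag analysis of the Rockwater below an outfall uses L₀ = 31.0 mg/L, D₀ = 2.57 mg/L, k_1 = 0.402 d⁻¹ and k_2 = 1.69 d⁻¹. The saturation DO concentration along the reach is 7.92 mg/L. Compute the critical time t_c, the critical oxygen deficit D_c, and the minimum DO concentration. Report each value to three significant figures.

t_c ≈ 0.875 d; D_c ≈ 5.19 mg/L; min DO ≈ 2.73 mg/L

t_c = [1/(k_2−k_1)] ln[(k_2/k_1)(1 − D₀(k_2−k_1)/(k_1 L₀))]
= [1/(1.69−0.402)] ln[(1.69/0.402)(1 − 2.57×1.288/(0.402×31.0))]
= (1/1.288) ln[4.204 × 0.7344] = 0.7764 × ln(3.087) = 0.7764 × 1.127 = 0.8752 d.
D_c = (k_1/k_2) L₀ e^(−k_1 t_c) = (0.402/1.69) × 31.0 × e^(−0.402×0.8752) = 0.2379 × 31.0 × 0.7034 = 5.187 mg/L.
Minimum DO = C_s − D_c = 7.92 − 5.187 = 2.733 mg/L.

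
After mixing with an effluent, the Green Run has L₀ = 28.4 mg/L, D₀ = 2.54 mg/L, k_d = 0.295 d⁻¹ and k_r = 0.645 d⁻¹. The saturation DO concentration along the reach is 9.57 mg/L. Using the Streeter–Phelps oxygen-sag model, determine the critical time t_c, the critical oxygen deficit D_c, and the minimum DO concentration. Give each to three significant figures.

t_c ≈ 1.91 d; D_c ≈ 7.38 mg/L; min DO ≈ 2.19 mg/L

With k_r/k_d = 2.186 and 1 − D₀(k_r−k_d)/(k_d L₀) = 0.8939,
t_c = ln(2.186 × 0.8939) / (0.645 − 0.295) = ln(1.954) / 0.3500 = 0.6701/0.3500 = 1.915 d.
L(t_c) = L₀ e^(−k_d t_c) = 28.4 × 0.5685 = 16.14 mg/L, and at the critical point k_r D_c = k_d L, so D_c = (0.295/0.645) × 16.14 = 7.384 mg/L.
Minimum DO = C_s − D_c = 9.57 − 7.384 = 2.186 mg/L.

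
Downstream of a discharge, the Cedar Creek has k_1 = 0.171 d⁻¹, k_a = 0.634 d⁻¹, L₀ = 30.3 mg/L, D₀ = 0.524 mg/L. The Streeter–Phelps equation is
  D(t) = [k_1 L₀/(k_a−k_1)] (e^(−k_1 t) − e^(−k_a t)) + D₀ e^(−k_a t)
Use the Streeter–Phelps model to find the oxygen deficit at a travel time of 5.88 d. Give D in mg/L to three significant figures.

k_1 L₀/(k_a−k_1) = 0.171×30.3/(0.634−0.171) = 5.181/0.4630 = 11.19 mg/L.
e^(−k_1 t) = e^(−0.171×5.880) = 0.3659; e^(−k_a t) = e^(−0.634×5.880) = 0.02404.
D = 11.19 × (0.3659 − 0.02404) + 0.524 × 0.02404 = 3.825 + 0.01260 = 3.838 mg/L.

D ≈ 3.84 mg/L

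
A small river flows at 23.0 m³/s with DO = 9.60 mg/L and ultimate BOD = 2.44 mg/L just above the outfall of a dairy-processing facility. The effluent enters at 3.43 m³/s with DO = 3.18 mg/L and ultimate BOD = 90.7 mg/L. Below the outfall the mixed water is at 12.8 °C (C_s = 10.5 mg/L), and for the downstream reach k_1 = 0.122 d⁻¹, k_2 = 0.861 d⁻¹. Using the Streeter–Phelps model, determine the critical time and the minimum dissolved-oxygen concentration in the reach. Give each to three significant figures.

t_c ≈ 0.738 d; minimum DO ≈ 8.70 mg/L

Mixed DO = (23.0×9.60 + 3.43×3.18)/(23.0+3.43) = 231.7/26.43 = 8.767 mg/L.
Mixed L₀ = (23.0×2.44 + 3.43×90.7)/(26.43) = 367.2/26.43 = 13.89 mg/L.
Initial deficit D₀ = C_s − DO₀ = 10.5 − 8.767 = 1.733 mg/L.
t_c = (1/0.7390) ln[(0.861/0.122)(1 − 1.733×0.7390/(0.122×13.89))] = 1.353 × ln(1.725) = 0.7376 d.
D_c = (0.122/0.861) × 13.89 × e^(−0.122×0.7376) = 0.1417 × 13.89 × 0.9139 = 1.799 mg/L.
Minimum DO = 10.5 − 1.799 = 8.701 mg/L.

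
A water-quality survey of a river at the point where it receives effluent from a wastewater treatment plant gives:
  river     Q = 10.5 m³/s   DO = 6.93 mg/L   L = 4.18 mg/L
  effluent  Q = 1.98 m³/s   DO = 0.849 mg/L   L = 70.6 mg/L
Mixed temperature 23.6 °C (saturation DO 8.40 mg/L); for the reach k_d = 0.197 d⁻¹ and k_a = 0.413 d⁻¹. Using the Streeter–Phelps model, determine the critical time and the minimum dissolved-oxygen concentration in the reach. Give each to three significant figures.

Mixed DO = (10.5×6.93 + 1.98×0.849)/(10.5+1.98) = 74.45/12.48 = 5.965 mg/L.
Mixed L₀ = (10.5×4.18 + 1.98×70.6)/(12.48) = 183.7/12.48 = 14.72 mg/L.
Initial deficit D₀ = C_s − DO₀ = 8.40 − 5.965 = 2.435 mg/L.
t_c = (1/0.2160) ln[(0.413/0.197)(1 − 2.435×0.2160/(0.197×14.72))] = 4.630 × ln(1.716) = 2.500 d.
D_c = (0.197/0.413) × 14.72 × e^(−0.197×2.500) = 0.4770 × 14.72 × 0.6110 = 4.290 mg/L.
Minimum DO = 8.40 − 4.290 = 4.110 mg/L.

t_c ≈ 2.50 d; minimum DO ≈ 4.11 mg/L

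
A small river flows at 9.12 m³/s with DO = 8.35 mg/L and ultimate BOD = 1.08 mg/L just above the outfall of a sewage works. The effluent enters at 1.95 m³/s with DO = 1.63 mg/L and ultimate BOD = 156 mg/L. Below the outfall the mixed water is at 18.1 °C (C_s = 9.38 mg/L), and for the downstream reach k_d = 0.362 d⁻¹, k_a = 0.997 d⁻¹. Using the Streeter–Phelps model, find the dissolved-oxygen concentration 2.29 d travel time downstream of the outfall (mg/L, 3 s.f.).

Mixed DO = (9.12×8.35 + 1.95×1.63)/(9.12+1.95) = 79.33/11.07 = 7.166 mg/L.
Mixed L₀ = (9.12×1.08 + 1.95×156)/(11.07) = 314.0/11.07 = 28.37 mg/L.
Initial deficit D₀ = C_s − DO₀ = 9.38 − 7.166 = 2.214 mg/L.
D(2.29) = [0.362×28.37/(0.997−0.362)](e^(−0.362×2.29) − e^(−0.997×2.29)) + 2.214 e^(−0.997×2.29)
= 16.17 × (0.4365 − 0.1020) + 2.214 × 0.1020 = 5.636 mg/L.
DO = 9.38 − 5.636 = 3.744 mg/L.

DO ≈ 3.74 mg/L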